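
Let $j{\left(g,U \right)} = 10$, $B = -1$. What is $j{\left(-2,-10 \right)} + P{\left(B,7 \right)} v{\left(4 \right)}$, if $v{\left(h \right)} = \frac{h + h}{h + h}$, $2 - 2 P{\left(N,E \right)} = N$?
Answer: $\frac{23}{2} \approx 11.5$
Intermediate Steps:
$P{\left(N,E \right)} = 1 - \frac{N}{2}$
$v{\left(h \right)} = 1$ ($v{\left(h \right)} = \frac{2 h}{2 h} = 2 h \frac{1}{2 h} = 1$)
$j{\left(-2,-10 \right)} + P{\left(B,7 \right)} v{\left(4 \right)} = 10 + \left(1 - - \frac{1}{2}\right) 1 = 10 + \left(1 + \frac{1}{2}\right) 1 = 10 + \frac{3}{2} \cdot 1 = 10 + \frac{3}{2} = \frac{23}{2}$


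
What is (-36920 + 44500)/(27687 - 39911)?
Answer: -1895/3056 ≈ -0.62009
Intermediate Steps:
(-36920 + 44500)/(27687 - 39911) = 7580/(-12224) = 7580*(-1/12224) = -1895/3056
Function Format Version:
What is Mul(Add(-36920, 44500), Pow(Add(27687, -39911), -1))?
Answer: Rational(-1895, 3056) ≈ -0.62009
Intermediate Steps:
Mul(Add(-36920, 44500), Pow(Add(27687, -39911), -1)) = Mul(7580, Pow(-12224, -1)) = Mul(7580, Rational(-1, 12224)) = Rational(-1895, 3056)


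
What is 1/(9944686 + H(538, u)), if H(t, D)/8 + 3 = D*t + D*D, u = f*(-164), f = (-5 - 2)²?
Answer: 1/491976086 ≈ 2.0326e-9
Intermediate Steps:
f = 49 (f = (-7)² = 49)
u = -8036 (u = 49*(-164) = -8036)
H(t, D) = -24 + 8*D² + 8*D*t (H(t, D) = -24 + 8*(D*t + D*D) = -24 + 8*(D*t + D²) = -24 + 8*(D² + D*t) = -24 + (8*D² + 8*D*t) = -24 + 8*D² + 8*D*t)
1/(9944686 + H(538, u)) = 1/(9944686 + (-24 + 8*(-8036)² + 8*(-8036)*538)) = 1/(9944686 + (-24 + 8*64577296 - 34586944)) = 1/(9944686 + (-24 + 516618368 - 34586944)) = 1/(9944686 + 482031400) = 1/491976086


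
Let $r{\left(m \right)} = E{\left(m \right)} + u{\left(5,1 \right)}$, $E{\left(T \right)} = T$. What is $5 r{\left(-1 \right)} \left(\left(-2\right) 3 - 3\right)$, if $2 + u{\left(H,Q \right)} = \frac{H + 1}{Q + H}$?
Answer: $90$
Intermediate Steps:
$u{\left(H,Q \right)} = -2 + \frac{1 + H}{H + Q}$ ($u{\left(H,Q \right)} = -2 + \frac{H + 1}{Q + H} = -2 + \frac{1 + H}{H + Q}$)
$r{\left(m \right)} = -1 + m$ ($r{\left(m \right)} = m + \frac{1 - 5 - 2}{5 + 1} = m + \frac{1 - 5 - 2}{6} = m + \frac{1}{6} \left(-6\right) = m - 1 = -1 + m$)
$5 r{\left(-1 \right)} \left(\left(-2\right) 3 - 3\right) = 5 \left(-1 - 1\right) \left(\left(-2\right) 3 - 3\right) = 5 \left(-2\right) \left(-6 - 3\right) = \left(-10\right) \left(-9\right) = 90$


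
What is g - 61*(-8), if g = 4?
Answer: 492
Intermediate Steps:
g - 61*(-8) = 4 - 61*(-8) = 4 + 488 = 492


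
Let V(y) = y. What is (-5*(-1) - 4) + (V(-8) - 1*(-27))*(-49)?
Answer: -930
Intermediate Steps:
(-5*(-1) - 4) + (V(-8) - 1*(-27))*(-49) = (-5*(-1) - 4) + (-8 - 1*(-27))*(-49) = (5 - 4) + (-8 + 27)*(-49) = 1 + 19*(-49) = 1 - 931 = -930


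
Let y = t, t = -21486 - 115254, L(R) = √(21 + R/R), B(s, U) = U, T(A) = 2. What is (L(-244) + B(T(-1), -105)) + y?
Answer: -136845 + √22 ≈ -1.3684e+5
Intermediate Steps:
L(R) = √22 (L(R) = √(21 + 1) = √22)
t = -136740
y = -136740
(L(-244) + B(T(-1), -105)) + y = (√22 - 105) - 136740 = (-105 + √22) - 136740 = -136845 + √22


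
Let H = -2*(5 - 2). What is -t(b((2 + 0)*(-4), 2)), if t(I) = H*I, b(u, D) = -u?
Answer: 48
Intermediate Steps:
H = -6 (H = -2*3 = -6)
t(I) = -6*I
-t(b((2 + 0)*(-4), 2)) = -(-6)*(-(2 + 0)*(-4)) = -(-6)*(-2*(-4)) = -(-6)*(-1*(-8)) = -(-6)*8 = -1*(-48) = 48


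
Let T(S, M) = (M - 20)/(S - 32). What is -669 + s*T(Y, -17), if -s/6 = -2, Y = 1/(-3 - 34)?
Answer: -258779/395 ≈ -655.14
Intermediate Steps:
Y = -1/37 (Y = 1/(-37) = -1/37 ≈ -0.027027)
s = 12 (s = -6*(-2) = 12)
T(S, M) = (-20 + M)/(-32 + S)
-669 + s*T(Y, -17) = -669 + 12*((-20 - 17)/(-32 - 1/37)) = -669 + 12*(-37/(-1185/37)) = -669 + 12*(-37/1185*(-37)) = -669 + 12*(1369/1185) = -669 + 5476/395 = -258779/395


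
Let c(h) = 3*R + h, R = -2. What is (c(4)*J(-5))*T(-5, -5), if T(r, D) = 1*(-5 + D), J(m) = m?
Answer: -100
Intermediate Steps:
T(r, D) = -5 + D
c(h) = -6 + h (c(h) = 3*(-2) + h = -6 + h)
(c(4)*J(-5))*T(-5, -5) = ((-6 + 4)*(-5))*(-5 - 5) = -2*(-5)*(-10) = 10*(-10) = -100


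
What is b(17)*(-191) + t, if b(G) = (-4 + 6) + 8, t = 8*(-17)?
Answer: -2046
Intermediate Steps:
t = -136
b(G) = 10 (b(G) = 2 + 8 = 10)
b(17)*(-191) + t = 10*(-191) - 136 = -1910 - 136 = -2046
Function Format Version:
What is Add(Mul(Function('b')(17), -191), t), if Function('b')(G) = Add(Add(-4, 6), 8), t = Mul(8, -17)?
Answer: -2046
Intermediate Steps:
t = -136
Function('b')(G) = 10 (Function('b')(G) = Add(2, 8) = 10)
Add(Mul(Function('b')(17), -191), t) = Add(Mul(10, -191), -136) = Add(-1910, -136) = -2046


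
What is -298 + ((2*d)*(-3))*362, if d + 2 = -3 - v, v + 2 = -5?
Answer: -4642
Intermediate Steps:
v = -7 (v = -2 - 5 = -7)
d = 2 (d = -2 + (-3 - 1*(-7)) = -2 + (-3 + 7) = -2 + 4 = 2)
-298 + ((2*d)*(-3))*362 = -298 + ((2*2)*(-3))*362 = -298 + (4*(-3))*362 = -298 - 12*362 = -298 - 4344 = -4642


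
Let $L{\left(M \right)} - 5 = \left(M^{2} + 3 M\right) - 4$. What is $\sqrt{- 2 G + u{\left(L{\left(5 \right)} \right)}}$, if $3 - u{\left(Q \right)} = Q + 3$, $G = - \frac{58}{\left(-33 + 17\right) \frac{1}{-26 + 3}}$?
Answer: $\frac{\sqrt{503}}{2} \approx 11.214$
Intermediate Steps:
$L{\left(M \right)} = 1 + M^{2} + 3 M$ ($L{\left(M \right)} = 5 - \left(4 - M^{2} - 3 M\right) = 5 + \left(-4 + M^{2} + 3 M\right) = 1 + M^{2} + 3 M$)
$G = - \frac{667}{8}$ ($G = - \frac{58}{\left(-16\right) \frac{1}{-23}} = - \frac{58}{\left(-16\right) \left(- \frac{1}{23}\right)} = - \frac{58}{\frac{16}{23}} = \left(-58\right) \frac{23}{16} = - \frac{667}{8} \approx -83.375$)
$u{\left(Q \right)} = - Q$ ($u{\left(Q \right)} = 3 - \left(Q + 3\right) = 3 - \left(3 + Q\right) = - Q$)
$\sqrt{- 2 G + u{\left(L{\left(5 \right)} \right)}} = \sqrt{\left(-2\right) \left(- \frac{667}{8}\right) - \left(1 + 5^{2} + 3 \cdot 5\right)} = \sqrt{\frac{667}{4} - \left(1 + 25 + 15\right)} = \sqrt{\frac{667}{4} - 41} = \sqrt{\frac{503}{4}} = \frac{\sqrt{503}}{2}$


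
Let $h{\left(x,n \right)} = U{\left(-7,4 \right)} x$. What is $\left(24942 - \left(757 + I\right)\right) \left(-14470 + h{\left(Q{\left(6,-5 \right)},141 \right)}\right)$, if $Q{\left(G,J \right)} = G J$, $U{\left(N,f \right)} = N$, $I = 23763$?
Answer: $-6017720$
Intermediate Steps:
$h{\left(x,n \right)} = - 7 x$
$\left(24942 - \left(757 + I\right)\right) \left(-14470 + h{\left(Q{\left(6,-5 \right)},141 \right)}\right) = \left(24942 - 24520\right) \left(-14470 - 7 \cdot 6 \left(-5\right)\right) = \left(24942 - 24520\right) \left(-14470 - -210\right) = \left(24942 - 24520\right) \left(-14470 + 210\right) = 422 \left(-14260\right) = -6017720$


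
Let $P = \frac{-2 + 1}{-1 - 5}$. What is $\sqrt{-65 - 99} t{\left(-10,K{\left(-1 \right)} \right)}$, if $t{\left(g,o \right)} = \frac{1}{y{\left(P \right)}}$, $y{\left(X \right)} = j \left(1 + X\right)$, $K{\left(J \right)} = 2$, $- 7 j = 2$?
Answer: $- 6 i \sqrt{41} \approx - 38.419 i$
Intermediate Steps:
$j = - \frac{2}{7}$ ($j = \left(- \frac{1}{7}\right) 2 = - \frac{2}{7} \approx -0.28571$)
$P = \frac{1}{6}$ ($P = - \frac{1}{-6} = \left(-1\right) \left(- \frac{1}{6}\right) = \frac{1}{6} \approx 0.16667$)
$y{\left(X \right)} = - \frac{2}{7} - \frac{2 X}{7}$ ($y{\left(X \right)} = - \frac{2 \left(1 + X\right)}{7} = - \frac{2}{7} - \frac{2 X}{7}$)
$t{\left(g,o \right)} = -3$ ($t{\left(g,o \right)} = \frac{1}{- \frac{2}{7} - \frac{1}{21}} = \frac{1}{- \frac{1}{3}} = -3$)
$\sqrt{-65 - 99} t{\left(-10,K{\left(-1 \right)} \right)} = \sqrt{-65 - 99} \left(-3\right) = \sqrt{-164} \left(-3\right) = 2 i \sqrt{41} \left(-3\right) = - 6 i \sqrt{41}$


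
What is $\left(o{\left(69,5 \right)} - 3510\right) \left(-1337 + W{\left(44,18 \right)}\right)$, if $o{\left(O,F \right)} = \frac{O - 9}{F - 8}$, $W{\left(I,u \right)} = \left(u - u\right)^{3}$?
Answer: $4719610$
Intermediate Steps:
$W{\left(I,u \right)} = 0$ ($W{\left(I,u \right)} = 0^{3} = 0$)
$o{\left(O,F \right)} = \frac{-9 + O}{-8 + F}$
$\left(o{\left(69,5 \right)} - 3510\right) \left(-1337 + W{\left(44,18 \right)}\right) = \left(\frac{-9 + 69}{-8 + 5} - 3510\right) \left(-1337 + 0\right) = \left(\frac{1}{-3} \cdot 60 - 3510\right) \left(-1337\right) = \left(\left(- \frac{1}{3}\right) 60 - 3510\right) \left(-1337\right) = \left(-20 - 3510\right) \left(-1337\right) = \left(-3530\right) \left(-1337\right) = 4719610$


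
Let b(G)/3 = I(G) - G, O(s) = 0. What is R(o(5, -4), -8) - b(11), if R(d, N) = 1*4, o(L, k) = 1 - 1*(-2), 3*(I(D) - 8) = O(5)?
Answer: 13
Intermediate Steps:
I(D) = 8 (I(D) = 8 + (⅓)*0 = 8 + 0 = 8)
o(L, k) = 3 (o(L, k) = 1 + 2 = 3)
R(d, N) = 4
b(G) = 24 - 3*G (b(G) = 3*(8 - G) = 24 - 3*G)
R(o(5, -4), -8) - b(11) = 4 - (24 - 3*11) = 4 - (24 - 33) = 4 - 1*(-9) = 4 + 9 = 13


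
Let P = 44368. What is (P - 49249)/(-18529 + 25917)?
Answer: -4881/7388 ≈ -0.66067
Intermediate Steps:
(P - 49249)/(-18529 + 25917) = (44368 - 49249)/(-18529 + 25917) = -4881/7388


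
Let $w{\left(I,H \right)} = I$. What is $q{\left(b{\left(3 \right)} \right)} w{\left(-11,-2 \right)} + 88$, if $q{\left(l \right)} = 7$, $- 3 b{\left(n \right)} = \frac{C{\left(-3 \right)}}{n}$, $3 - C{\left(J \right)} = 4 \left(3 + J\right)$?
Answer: $11$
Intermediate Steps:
$C{\left(J \right)} = -9 - 4 J$ ($C{\left(J \right)} = 3 - 4 \left(3 + J\right) = 3 - \left(12 + 4 J\right) = -9 - 4 J$)
$b{\left(n \right)} = - \frac{1}{n}$ ($b{\left(n \right)} = - \frac{\left(-9 - -12\right) \frac{1}{n}}{3} = - \frac{\left(-9 + 12\right) \frac{1}{n}}{3} = - \frac{3 \frac{1}{n}}{3} = - \frac{1}{n}$)
$q{\left(b{\left(3 \right)} \right)} w{\left(-11,-2 \right)} + 88 = 7 \left(-11\right) + 88 = -77 + 88 = 11$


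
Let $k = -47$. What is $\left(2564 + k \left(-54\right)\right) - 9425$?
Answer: $-4323$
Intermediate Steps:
$\left(2564 + k \left(-54\right)\right) - 9425 = \left(2564 - -2538\right) - 9425 = \left(2564 + 2538\right) - 9425 = 5102 - 9425 = -4323$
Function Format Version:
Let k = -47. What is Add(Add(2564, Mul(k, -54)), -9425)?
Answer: -4323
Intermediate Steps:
Add(Add(2564, Mul(k, -54)), -9425) = Add(Add(2564, Mul(-47, -54)), -9425) = Add(Add(2564, 2538), -9425) = Add(5102, -9425) = -4323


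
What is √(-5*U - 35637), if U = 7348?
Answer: I*√72377 ≈ 269.03*I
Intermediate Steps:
√(-5*U - 35637) = √(-5*7348 - 35637) = √(-36740 - 35637) = √(-72377) = I*√72377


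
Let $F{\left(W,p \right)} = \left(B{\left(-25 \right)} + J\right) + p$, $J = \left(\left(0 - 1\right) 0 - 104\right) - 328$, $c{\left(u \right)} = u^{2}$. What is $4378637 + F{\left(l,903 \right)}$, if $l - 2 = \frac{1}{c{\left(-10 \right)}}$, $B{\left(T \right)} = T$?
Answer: $4379083$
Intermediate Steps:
$J = -432$ ($J = \left(\left(-1\right) 0 - 104\right) - 328 = \left(0 - 104\right) - 328 = -104 - 328 = -432$)
$l = \frac{201}{100}$ ($l = 2 + \frac{1}{\left(-10\right)^{2}} = 2 + \frac{1}{100} = \frac{201}{100} \approx 2.01$)
$F{\left(W,p \right)} = -457 + p$ ($F{\left(W,p \right)} = \left(-25 - 432\right) + p = -457 + p$)
$4378637 + F{\left(l,903 \right)} = 4378637 + \left(-457 + 903\right) = 4378637 + 446 = 4379083$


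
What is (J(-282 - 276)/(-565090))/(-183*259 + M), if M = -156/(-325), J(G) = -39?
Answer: -65/44638832478 ≈ -1.4561e-9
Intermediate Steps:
M = 12/25 (M = -156*(-1/325) = 12/25 ≈ 0.48000)
(J(-282 - 276)/(-565090))/(-183*259 + M) = (-39/(-565090))/(-183*259 + 12/25) = (-39*(-1/565090))/(-47397 + 12/25) = 39/(565090*(-1184913/25)) = (39/565090)*(-25/1184913) = -65/44638832478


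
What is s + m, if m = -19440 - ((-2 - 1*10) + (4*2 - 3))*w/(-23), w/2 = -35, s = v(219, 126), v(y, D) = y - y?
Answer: -446630/23 ≈ -19419.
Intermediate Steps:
v(y, D) = 0
s = 0
w = -70 (w = 2*(-35) = -70)
m = -446630/23 (m = -19440 - ((-2 - 1*10) + (4*2 - 3))*(-70/(-23)) = -19440 - ((-2 - 10) + (8 - 3))*(-70*(-1/23)) = -19440 - (-12 + 5)*70/23 = -19440 - (-7)*70/23 = -19440 - 1*(-490/23) = -19440 + 490/23 = -446630/23 ≈ -19419.)
s + m = 0 - 446630/23 = -446630/23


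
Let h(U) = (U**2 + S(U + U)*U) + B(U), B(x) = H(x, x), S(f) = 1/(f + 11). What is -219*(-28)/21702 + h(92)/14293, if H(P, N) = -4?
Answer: 8815749634/10081067295 ≈ 0.87449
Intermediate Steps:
S(f) = 1/(11 + f)
B(x) = -4
h(U) = -4 + U**2 + U/(11 + 2*U) (h(U) = (U**2 + U/(11 + (U + U))) - 4 = (U**2 + U/(11 + 2*U)) - 4 = -4 + U**2 + U/(11 + 2*U))
-219*(-28)/21702 + h(92)/14293 = -219*(-28)/21702 + ((92 + (-4 + 92**2)*(11 + 2*92))/(11 + 2*92))/14293 = 6132*(1/21702) + ((92 + (-4 + 8464)*(11 + 184))/(11 + 184))*(1/14293) = 1022/3617 + ((92 + 8460*195)/195)*(1/14293) = 1022/3617 + ((92 + 1649700)/195)*(1/14293) = 1022/3617 + ((1/195)*1649792)*(1/14293) = 1022/3617 + (1649792/195)*(1/14293) = 1022/3617 + 1649792/2787135 = 8815749634/10081067295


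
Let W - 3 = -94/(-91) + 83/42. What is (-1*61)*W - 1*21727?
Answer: -12063083/546 ≈ -22094.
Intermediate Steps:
W = 3281/546 (W = 3 + (-94/(-91) + 83/42) = 3 + (-94*(-1/91) + 83*(1/42)) = 3 + (94/91 + 83/42) = 3 + 1643/546 = 3281/546 ≈ 6.0092)
(-1*61)*W - 1*21727 = -1*61*(3281/546) - 1*21727 = -61*3281/546 - 21727 = -200141/546 - 21727 = -12063083/546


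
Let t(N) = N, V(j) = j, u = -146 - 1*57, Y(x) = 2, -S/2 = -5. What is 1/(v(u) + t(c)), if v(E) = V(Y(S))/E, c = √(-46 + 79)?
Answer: 406/1359893 + 41209*√33/1359893 ≈ 0.17438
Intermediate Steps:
S = 10 (S = -2*(-5) = 10)
u = -203 (u = -146 - 57 = -203)
c = √33 ≈ 5.7446
v(E) = 2/E
1/(v(u) + t(c)) = 1/(2/(-203) + √33) = 1/(2*(-1/203) + √33) = 1/(-2/203 + √33)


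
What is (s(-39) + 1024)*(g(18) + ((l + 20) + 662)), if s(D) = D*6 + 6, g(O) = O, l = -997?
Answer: -236412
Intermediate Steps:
s(D) = 6 + 6*D (s(D) = 6*D + 6 = 6 + 6*D)
(s(-39) + 1024)*(g(18) + ((l + 20) + 662)) = ((6 + 6*(-39)) + 1024)*(18 + ((-997 + 20) + 662)) = ((6 - 234) + 1024)*(18 + (-977 + 662)) = (-228 + 1024)*(18 - 315) = 796*(-297) = -236412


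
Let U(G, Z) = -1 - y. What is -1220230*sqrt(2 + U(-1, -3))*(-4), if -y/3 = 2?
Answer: 4880920*sqrt(7) ≈ 1.2914e+7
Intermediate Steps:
y = -6 (y = -3*2 = -6)
U(G, Z) = 5 (U(G, Z) = -1 - 1*(-6) = -1 + 6 = 5)
-1220230*sqrt(2 + U(-1, -3))*(-4) = -1220230*sqrt(2 + 5)*(-4) = -1220230*sqrt(7)*(-4) = -(-4880920)*sqrt(7) = 4880920*sqrt(7)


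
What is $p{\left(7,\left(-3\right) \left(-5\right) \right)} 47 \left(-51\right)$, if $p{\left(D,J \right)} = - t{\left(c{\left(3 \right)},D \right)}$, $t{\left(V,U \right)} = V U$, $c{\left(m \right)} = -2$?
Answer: $-33558$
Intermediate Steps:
$t{\left(V,U \right)} = U V$
$p{\left(D,J \right)} = 2 D$ ($p{\left(D,J \right)} = - D \left(-2\right) = - \left(-2\right) D = 2 D$)
$p{\left(7,\left(-3\right) \left(-5\right) \right)} 47 \left(-51\right) = 2 \cdot 7 \cdot 47 \left(-51\right) = 14 \cdot 47 \left(-51\right) = 658 \left(-51\right) = -33558$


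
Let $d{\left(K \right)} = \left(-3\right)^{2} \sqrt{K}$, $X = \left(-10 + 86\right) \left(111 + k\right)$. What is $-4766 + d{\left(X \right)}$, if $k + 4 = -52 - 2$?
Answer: $-4766 + 18 \sqrt{1007} \approx -4194.8$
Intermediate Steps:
$k = -58$ ($k = -4 - 54 = -58$)
$X = 4028$ ($X = \left(-10 + 86\right) \left(111 - 58\right) = 76 \cdot 53 = 4028$)
$d{\left(K \right)} = 9 \sqrt{K}$
$-4766 + d{\left(X \right)} = -4766 + 9 \sqrt{4028} = -4766 + 9 \cdot 2 \sqrt{1007} = -4766 + 18 \sqrt{1007}$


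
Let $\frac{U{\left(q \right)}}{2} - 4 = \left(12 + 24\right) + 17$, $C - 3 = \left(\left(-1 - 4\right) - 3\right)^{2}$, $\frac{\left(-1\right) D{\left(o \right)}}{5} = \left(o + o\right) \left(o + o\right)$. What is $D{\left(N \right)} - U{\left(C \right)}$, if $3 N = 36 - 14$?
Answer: $- \frac{10706}{9} \approx -1189.6$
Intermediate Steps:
$N = \frac{22}{3}$ ($N = \frac{36 - 14}{3} = \frac{1}{3} \cdot 22 = \frac{22}{3} \approx 7.3333$)
$D{\left(o \right)} = - 20 o^{2}$ ($D{\left(o \right)} = - 5 \left(o + o\right) \left(o + o\right) = - 5 \cdot 2 o 2 o = - 5 \cdot 4 o^{2} = - 20 o^{2}$)
$C = 67$ ($C = 3 + \left(\left(-1 - 4\right) - 3\right)^{2} = 3 + \left(-5 - 3\right)^{2} = 3 + \left(-8\right)^{2} = 3 + 64 = 67$)
$U{\left(q \right)} = 114$ ($U{\left(q \right)} = 8 + 2 \left(\left(12 + 24\right) + 17\right) = 8 + 2 \left(36 + 17\right) = 8 + 2 \cdot 53 = 8 + 106 = 114$)
$D{\left(N \right)} - U{\left(C \right)} = - 20 \left(\frac{22}{3}\right)^{2} - 114 = \left(-20\right) \frac{484}{9} - 114 = - \frac{9680}{9} - 114 = - \frac{10706}{9}$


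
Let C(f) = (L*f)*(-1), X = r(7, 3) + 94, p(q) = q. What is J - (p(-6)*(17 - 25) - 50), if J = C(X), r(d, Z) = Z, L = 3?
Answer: -289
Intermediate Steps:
X = 97 (X = 3 + 94 = 97)
C(f) = -3*f (C(f) = (3*f)*(-1) = -3*f)
J = -291 (J = -3*97 = -291)
J - (p(-6)*(17 - 25) - 50) = -291 - (-6*(17 - 25) - 50) = -291 - (-6*(-8) - 50) = -291 - (48 - 50) = -291 - 1*(-2) = -291 + 2 = -289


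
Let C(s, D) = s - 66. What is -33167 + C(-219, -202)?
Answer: -33452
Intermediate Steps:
C(s, D) = -66 + s
-33167 + C(-219, -202) = -33167 + (-66 - 219) = -33167 - 285 = -33452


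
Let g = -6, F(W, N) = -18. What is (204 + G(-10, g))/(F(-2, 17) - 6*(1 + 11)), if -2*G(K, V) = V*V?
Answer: -31/15 ≈ -2.0667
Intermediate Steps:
G(K, V) = -V²/2 (G(K, V) = -V*V/2 = -V²/2)
(204 + G(-10, g))/(F(-2, 17) - 6*(1 + 11)) = (204 - ½*(-6)²)/(-18 - 6*(1 + 11)) = (204 - ½*36)/(-18 - 6*12) = (204 - 18)/(-18 - 72) = 186/(-90) = 186*(-1/90) = -31/15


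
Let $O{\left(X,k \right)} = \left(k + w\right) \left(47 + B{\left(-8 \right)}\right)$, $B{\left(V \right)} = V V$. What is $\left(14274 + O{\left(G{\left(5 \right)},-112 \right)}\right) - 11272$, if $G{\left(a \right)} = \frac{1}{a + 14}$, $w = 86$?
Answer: $116$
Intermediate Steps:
$B{\left(V \right)} = V^{2}$
$G{\left(a \right)} = \frac{1}{14 + a}$
$O{\left(X,k \right)} = 9546 + 111 k$ ($O{\left(X,k \right)} = \left(k + 86\right) \left(47 + \left(-8\right)^{2}\right) = \left(86 + k\right) \left(47 + 64\right) = \left(86 + k\right) 111 = 9546 + 111 k$)
$\left(14274 + O{\left(G{\left(5 \right)},-112 \right)}\right) - 11272 = \left(14274 + \left(9546 + 111 \left(-112\right)\right)\right) - 11272 = \left(14274 + \left(9546 - 12432\right)\right) - 11272 = \left(14274 - 2886\right) - 11272 = 11388 - 11272 = 116$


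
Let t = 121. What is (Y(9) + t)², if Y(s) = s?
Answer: 16900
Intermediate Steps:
(Y(9) + t)² = (9 + 121)² = 130² = 16900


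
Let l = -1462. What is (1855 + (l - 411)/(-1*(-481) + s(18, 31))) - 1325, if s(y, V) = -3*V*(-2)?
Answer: 351637/667 ≈ 527.19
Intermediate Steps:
s(y, V) = 6*V
(1855 + (l - 411)/(-1*(-481) + s(18, 31))) - 1325 = (1855 + (-1462 - 411)/(-1*(-481) + 6*31)) - 1325 = (1855 - 1873/(481 + 186)) - 1325 = (1855 - 1873/667) - 1325 = 1235412/667 - 1325 = 351637/667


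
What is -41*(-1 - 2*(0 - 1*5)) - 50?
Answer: -419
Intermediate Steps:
-41*(-1 - 2*(0 - 1*5)) - 50 = -41*(-1 - 2*(0 - 5)) - 50 = -41*(-1 - 2*(-5)) - 50 = -41*(-1 + 10) - 50 = -41*9 - 50 = -369 - 50 = -419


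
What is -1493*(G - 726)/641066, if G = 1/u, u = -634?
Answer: 687205505/406435844 ≈ 1.6908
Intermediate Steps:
G = -1/634 (G = 1/(-634) = -1/634 ≈ -0.0015773)
-1493*(G - 726)/641066 = -1493*(-1/634 - 726)/641066 = -1493*(-460285/634)*(1/641066) = (687205505/634)*(1/641066) = 687205505/406435844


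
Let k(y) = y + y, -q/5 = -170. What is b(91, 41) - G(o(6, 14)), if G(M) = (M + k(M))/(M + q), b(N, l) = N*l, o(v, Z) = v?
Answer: 1596859/428 ≈ 3731.0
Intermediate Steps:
q = 850 (q = -5*(-170) = 850)
k(y) = 2*y
G(M) = 3*M/(850 + M) (G(M) = (M + 2*M)/(M + 850) = (3*M)/(850 + M) = 3*M/(850 + M))
b(91, 41) - G(o(6, 14)) = 91*41 - 3*6/(850 + 6) = 3731 - 3*6/856 = 3731 - 1*9/428 = 3731 - 9/428 = 1596859/428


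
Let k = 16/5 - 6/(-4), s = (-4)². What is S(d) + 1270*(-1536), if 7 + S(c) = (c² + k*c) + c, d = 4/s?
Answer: -156058041/80 ≈ -1.9507e+6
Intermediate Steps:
s = 16
k = 47/10 (k = 16*(⅕) - 6*(-¼) = 16/5 + 3/2 = 47/10 ≈ 4.7000)
d = ¼ (d = 4/16 = 4*(1/16) = ¼ ≈ 0.25000)
S(c) = -7 + c² + 57*c/10 (S(c) = -7 + ((c² + 47*c/10) + c) = -7 + (c² + 57*c/10) = -7 + c² + 57*c/10)
S(d) + 1270*(-1536) = (-7 + (¼)² + (57/10)*(¼)) + 1270*(-1536) = (-7 + 1/16 + 57/40) - 1950720 = -441/80 - 1950720 = -156058041/80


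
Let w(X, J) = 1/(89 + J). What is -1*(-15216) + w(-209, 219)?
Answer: 4686529/308 ≈ 15216.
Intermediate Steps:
-1*(-15216) + w(-209, 219) = -1*(-15216) + 1/(89 + 219) = 15216 + 1/308 = 4686529/308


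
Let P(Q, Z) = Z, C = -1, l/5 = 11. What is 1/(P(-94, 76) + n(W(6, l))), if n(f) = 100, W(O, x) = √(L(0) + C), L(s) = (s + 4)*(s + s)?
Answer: 1/176 ≈ 0.0056818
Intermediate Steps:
l = 55 (l = 5*11 = 55)
L(s) = 2*s*(4 + s) (L(s) = (4 + s)*(2*s) = 2*s*(4 + s))
W(O, x) = I (W(O, x) = √(2*0*(4 + 0) - 1) = √(2*0*4 - 1) = √(0 - 1) = √(-1) = I)
1/(P(-94, 76) + n(W(6, l))) = 1/(76 + 100) = 1/176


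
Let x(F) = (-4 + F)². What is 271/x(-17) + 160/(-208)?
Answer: -887/5733 ≈ -0.15472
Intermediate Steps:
271/x(-17) + 160/(-208) = 271/((-4 - 17)²) + 160/(-208) = 271/((-21)²) + 160*(-1/208) = 271/441 - 10/13 = -887/5733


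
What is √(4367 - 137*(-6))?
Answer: √5189 ≈ 72.035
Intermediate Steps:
√(4367 - 137*(-6)) = √(4367 + 822) = √5189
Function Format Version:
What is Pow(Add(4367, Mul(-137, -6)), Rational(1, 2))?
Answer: Pow(5189, Rational(1, 2)) ≈ 72.035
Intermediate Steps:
Pow(Add(4367, Mul(-137, -6)), Rational(1, 2)) = Pow(Add(4367, 822), Rational(1, 2)) = Pow(5189, Rational(1, 2))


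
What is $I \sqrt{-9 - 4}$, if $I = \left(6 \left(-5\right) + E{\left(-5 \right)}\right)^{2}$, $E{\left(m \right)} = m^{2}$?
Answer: $25 i \sqrt{13} \approx 90.139 i$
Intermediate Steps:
$I = 25$ ($I = \left(6 \left(-5\right) + \left(-5\right)^{2}\right)^{2} = \left(-30 + 25\right)^{2} = \left(-5\right)^{2} = 25$)
$I \sqrt{-9 - 4} = 25 \sqrt{-9 - 4} = 25 \sqrt{-13} = 25 i \sqrt{13}$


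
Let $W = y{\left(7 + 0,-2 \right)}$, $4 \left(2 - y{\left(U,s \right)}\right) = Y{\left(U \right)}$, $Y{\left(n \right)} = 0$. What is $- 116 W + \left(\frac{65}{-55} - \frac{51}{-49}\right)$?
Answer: $- \frac{125124}{539} \approx -232.14$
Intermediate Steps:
$y{\left(U,s \right)} = 2$ ($y{\left(U,s \right)} = 2 - 0 = 2 + 0 = 2$)
$W = 2$
$- 116 W + \left(\frac{65}{-55} - \frac{51}{-49}\right) = \left(-116\right) 2 + \left(\frac{65}{-55} - \frac{51}{-49}\right) = -232 + \left(65 \left(- \frac{1}{55}\right) - - \frac{51}{49}\right) = -232 + \left(- \frac{13}{11} + \frac{51}{49}\right) = -232 - \frac{76}{539} = - \frac{125124}{539}$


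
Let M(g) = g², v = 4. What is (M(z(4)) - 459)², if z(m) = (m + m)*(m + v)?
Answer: 13227769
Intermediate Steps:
z(m) = 2*m*(4 + m) (z(m) = (m + m)*(m + 4) = (2*m)*(4 + m) = 2*m*(4 + m))
(M(z(4)) - 459)² = ((2*4*(4 + 4))² - 459)² = ((2*4*8)² - 459)² = (64² - 459)² = (4096 - 459)² = 3637² = 13227769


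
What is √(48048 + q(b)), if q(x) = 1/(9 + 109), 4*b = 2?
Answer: √669020470/118 ≈ 219.20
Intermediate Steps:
b = ½ (b = (¼)*2 = ½ ≈ 0.50000)
q(x) = 1/118
√(48048 + q(b)) = √(48048 + 1/118) = √(5669665/118) = √669020470/118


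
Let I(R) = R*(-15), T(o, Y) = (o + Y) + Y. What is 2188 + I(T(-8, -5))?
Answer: 2458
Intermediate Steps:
T(o, Y) = o + 2*Y (T(o, Y) = (Y + o) + Y = o + 2*Y)
I(R) = -15*R
2188 + I(T(-8, -5)) = 2188 - 15*(-8 + 2*(-5)) = 2188 - 15*(-8 - 10) = 2188 - 15*(-18) = 2188 + 270 = 2458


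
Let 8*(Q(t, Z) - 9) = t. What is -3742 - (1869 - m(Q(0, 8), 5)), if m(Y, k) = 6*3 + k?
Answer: -5588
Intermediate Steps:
Q(t, Z) = 9 + t/8
m(Y, k) = 18 + k
-3742 - (1869 - m(Q(0, 8), 5)) = -3742 - (1869 - (18 + 5)) = -3742 - (1869 - 1*23) = -3742 - (1869 - 23) = -3742 - 1*1846 = -3742 - 1846 = -5588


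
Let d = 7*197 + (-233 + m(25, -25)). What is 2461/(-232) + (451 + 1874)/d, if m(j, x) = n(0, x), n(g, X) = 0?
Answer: -380151/44312 ≈ -8.5790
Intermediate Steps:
m(j, x) = 0
d = 1146 (d = 7*197 + (-233 + 0) = 1379 - 233 = 1146)
2461/(-232) + (451 + 1874)/d = 2461/(-232) + (451 + 1874)/1146 = 2461*(-1/232) + 2325*(1/1146) = -2461/232 + 775/382 = -380151/44312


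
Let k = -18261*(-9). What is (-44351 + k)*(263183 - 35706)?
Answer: 27296785046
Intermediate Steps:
k = 164349
(-44351 + k)*(263183 - 35706) = (-44351 + 164349)*(263183 - 35706) = 119998*227477 = 27296785046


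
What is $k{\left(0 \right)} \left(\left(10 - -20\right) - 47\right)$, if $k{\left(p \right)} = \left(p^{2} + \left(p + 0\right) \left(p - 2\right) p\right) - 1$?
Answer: $17$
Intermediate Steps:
$k{\left(p \right)} = -1 + p^{2} + p^{2} \left(-2 + p\right)$ ($k{\left(p \right)} = \left(p^{2} + p \left(-2 + p\right) p\right) - 1 = \left(p^{2} + p^{2} \left(-2 + p\right)\right) - 1 = -1 + p^{2} + p^{2} \left(-2 + p\right)$)
$k{\left(0 \right)} \left(\left(10 - -20\right) - 47\right) = \left(-1 + 0^{3} - 0^{2}\right) \left(\left(10 - -20\right) - 47\right) = \left(-1 + 0 - 0\right) \left(\left(10 + 20\right) - 47\right) = \left(-1 + 0 + 0\right) \left(30 - 47\right) = \left(-1\right) \left(-17\right) = 17$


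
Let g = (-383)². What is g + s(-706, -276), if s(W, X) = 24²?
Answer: 147265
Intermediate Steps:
s(W, X) = 576
g = 146689
g + s(-706, -276) = 146689 + 576 = 147265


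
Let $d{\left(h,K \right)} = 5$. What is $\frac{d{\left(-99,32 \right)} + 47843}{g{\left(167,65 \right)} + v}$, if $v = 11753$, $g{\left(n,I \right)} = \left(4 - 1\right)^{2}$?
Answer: $\frac{23924}{5881} \approx 4.068$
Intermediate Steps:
$g{\left(n,I \right)} = 9$ ($g{\left(n,I \right)} = 3^{2} = 9$)
$\frac{d{\left(-99,32 \right)} + 47843}{g{\left(167,65 \right)} + v} = \frac{5 + 47843}{9 + 11753} = \frac{47848}{11762} = 47848 \cdot \frac{1}{11762} = \frac{23924}{5881}$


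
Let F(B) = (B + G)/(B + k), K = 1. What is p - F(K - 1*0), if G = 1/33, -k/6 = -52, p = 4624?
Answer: 47761262/10329 ≈ 4624.0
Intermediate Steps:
k = 312 (k = -6*(-52) = 312)
G = 1/33 ≈ 0.030303
F(B) = (1/33 + B)/(312 + B) (F(B) = (B + 1/33)/(B + 312) = (1/33 + B)/(312 + B))
p - F(K - 1*0) = 4624 - (1/33 + (1 - 1*0))/(312 + (1 - 1*0)) = 4624 - (1/33 + (1 + 0))/(312 + (1 + 0)) = 4624 - (1/33 + 1)/(312 + 1) = 4624 - 34/(313*33) = 4624 - 1*34/10329 = 4624 - 34/10329 = 47761262/10329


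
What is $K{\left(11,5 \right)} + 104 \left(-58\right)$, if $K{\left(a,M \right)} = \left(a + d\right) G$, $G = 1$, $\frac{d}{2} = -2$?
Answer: $-6025$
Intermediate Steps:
$d = -4$ ($d = 2 \left(-2\right) = -4$)
$K{\left(a,M \right)} = -4 + a$ ($K{\left(a,M \right)} = \left(a - 4\right) 1 = \left(-4 + a\right) 1 = -4 + a$)
$K{\left(11,5 \right)} + 104 \left(-58\right) = \left(-4 + 11\right) + 104 \left(-58\right) = 7 - 6032 = -6025$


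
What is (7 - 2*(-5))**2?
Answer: 289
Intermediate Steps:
(7 - 2*(-5))**2 = (7 + 10)**2 = 17**2 = 289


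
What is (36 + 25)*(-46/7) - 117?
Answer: -3625/7 ≈ -517.86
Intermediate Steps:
(36 + 25)*(-46/7) - 117 = 61*(-46*⅐) - 117 = 61*(-46/7) - 117 = -2806/7 - 117 = -3625/7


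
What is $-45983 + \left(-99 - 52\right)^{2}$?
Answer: $-23182$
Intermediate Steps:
$-45983 + \left(-99 - 52\right)^{2} = -45983 + \left(-151\right)^{2} = -45983 + 22801 = -23182$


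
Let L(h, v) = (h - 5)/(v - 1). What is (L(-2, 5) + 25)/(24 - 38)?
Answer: -93/56 ≈ -1.6607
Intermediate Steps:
L(h, v) = (-5 + h)/(-1 + v)
(L(-2, 5) + 25)/(24 - 38) = ((-5 - 2)/(-1 + 5) + 25)/(24 - 38) = (-7/4 + 25)/(-14) = -((1/4)*(-7) + 25)/14 = -(-7/4 + 25)/14 = -1/14*93/4 = -93/56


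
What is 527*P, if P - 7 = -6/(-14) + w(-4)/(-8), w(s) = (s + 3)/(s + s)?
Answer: 1750167/448 ≈ 3906.6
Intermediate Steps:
w(s) = (3 + s)/(2*s) (w(s) = (3 + s)/((2*s)) = (3 + s)*(1/(2*s)) = (3 + s)/(2*s))
P = 3321/448 (P = 7 + (-6/(-14) + ((1/2)*(3 - 4)/(-4))/(-8)) = 7 + (-6*(-1/14) + ((1/2)*(-1/4)*(-1))*(-1/8)) = 7 + (3/7 + (1/8)*(-1/8)) = 7 + (3/7 - 1/64) = 7 + 185/448 = 3321/448 ≈ 7.4129)
527*P = 527*(3321/448) = 1750167/448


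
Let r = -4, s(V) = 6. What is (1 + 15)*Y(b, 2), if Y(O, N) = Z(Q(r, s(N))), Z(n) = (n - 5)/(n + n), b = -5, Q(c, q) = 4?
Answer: -2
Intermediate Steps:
Z(n) = (-5 + n)/(2*n) (Z(n) = (-5 + n)/((2*n)) = (1/(2*n))*(-5 + n) = (-5 + n)/(2*n))
Y(O, N) = -1/8 (Y(O, N) = (1/2)*(-5 + 4)/4 = (1/2)*(1/4)*(-1) = -1/8)
(1 + 15)*Y(b, 2) = (1 + 15)*(-1/8) = 16*(-1/8) = -2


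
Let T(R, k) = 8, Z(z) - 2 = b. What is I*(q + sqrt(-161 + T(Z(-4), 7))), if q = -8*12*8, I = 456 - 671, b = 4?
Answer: 165120 - 645*I*sqrt(17) ≈ 1.6512e+5 - 2659.4*I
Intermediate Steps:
Z(z) = 6 (Z(z) = 2 + 4 = 6)
I = -215
q = -768 (q = -96*8 = -768)
I*(q + sqrt(-161 + T(Z(-4), 7))) = -215*(-768 + sqrt(-161 + 8)) = -215*(-768 + sqrt(-153)) = -215*(-768 + 3*I*sqrt(17)) = 165120 - 645*I*sqrt(17)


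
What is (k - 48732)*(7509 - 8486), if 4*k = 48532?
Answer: 35757223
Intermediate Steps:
k = 12133 (k = (1/4)*48532 = 12133)
(k - 48732)*(7509 - 8486) = (12133 - 48732)*(7509 - 8486) = -36599*(-977) = 35757223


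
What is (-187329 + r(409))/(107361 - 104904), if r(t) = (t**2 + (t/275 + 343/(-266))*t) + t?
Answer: -204382147/25675650 ≈ -7.9602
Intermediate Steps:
r(t) = t + t**2 + t*(-49/38 + t/275) (r(t) = (t**2 + (t*(1/275) + 343*(-1/266))*t) + t = (t**2 + (t/275 - 49/38)*t) + t = (t**2 + (-49/38 + t/275)*t) + t = (t**2 + t*(-49/38 + t/275)) + t = t + t**2 + t*(-49/38 + t/275))
(-187329 + r(409))/(107361 - 104904) = (-187329 + (1/10450)*409*(-3025 + 10488*409))/(107361 - 104904) = (-187329 + (1/10450)*409*(-3025 + 4289592))/2457 = (-187329 + (1/10450)*409*4286567)*(1/2457) = (-187329 + 1753205903/10450)*(1/2457) = -204382147/10450*1/2457 = -204382147/25675650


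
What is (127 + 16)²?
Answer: 20449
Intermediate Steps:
(127 + 16)² = 143² = 20449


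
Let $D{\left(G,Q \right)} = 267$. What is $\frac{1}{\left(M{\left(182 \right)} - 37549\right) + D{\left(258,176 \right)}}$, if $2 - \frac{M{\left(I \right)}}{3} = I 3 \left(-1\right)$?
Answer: $- \frac{1}{35638} \approx -2.806 \cdot 10^{-5}$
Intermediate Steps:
$M{\left(I \right)} = 6 + 9 I$ ($M{\left(I \right)} = 6 - 3 I 3 \left(-1\right) = 6 - 3 \cdot 3 I \left(-1\right) = 6 - 3 \left(- 3 I\right) = 6 + 9 I$)
$\frac{1}{\left(M{\left(182 \right)} - 37549\right) + D{\left(258,176 \right)}} = \frac{1}{\left(\left(6 + 9 \cdot 182\right) - 37549\right) + 267} = \frac{1}{\left(\left(6 + 1638\right) - 37549\right) + 267} = \frac{1}{\left(1644 - 37549\right) + 267} = \frac{1}{-35905 + 267} = \frac{1}{-35638} = - \frac{1}{35638}$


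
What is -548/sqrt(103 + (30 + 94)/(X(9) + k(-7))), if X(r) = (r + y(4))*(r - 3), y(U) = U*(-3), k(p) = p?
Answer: -2740*sqrt(2451)/2451 ≈ -55.345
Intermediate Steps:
y(U) = -3*U
X(r) = (-12 + r)*(-3 + r) (X(r) = (r - 3*4)*(r - 3) = (r - 12)*(-3 + r) = (-12 + r)*(-3 + r))
-548/sqrt(103 + (30 + 94)/(X(9) + k(-7))) = -548/sqrt(103 + (30 + 94)/((36 + 9**2 - 15*9) - 7)) = -548/sqrt(103 + 124/((36 + 81 - 135) - 7)) = -548/sqrt(103 + 124/(-18 - 7)) = -548/sqrt(103 + 124/(-25)) = -548/sqrt(103 + 124*(-1/25)) = -548/sqrt(103 - 124/25) = -548*5*sqrt(2451)/2451 = -2740*sqrt(2451)/2451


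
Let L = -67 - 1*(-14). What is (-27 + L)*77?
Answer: -6160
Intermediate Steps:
L = -53 (L = -67 + 14 = -53)
(-27 + L)*77 = (-27 - 53)*77 = -80*77 = -6160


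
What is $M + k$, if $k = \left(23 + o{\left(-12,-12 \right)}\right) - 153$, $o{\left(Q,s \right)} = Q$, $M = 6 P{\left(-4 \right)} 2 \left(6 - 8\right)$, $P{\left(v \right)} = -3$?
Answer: $-70$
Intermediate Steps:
$M = 72$ ($M = 6 \left(-3\right) 2 \left(6 - 8\right) = \left(-18\right) 2 \left(-2\right) = \left(-36\right) \left(-2\right) = 72$)
$k = -142$ ($k = \left(23 - 12\right) - 153 = 11 - 153 = -142$)
$M + k = 72 - 142 = -70$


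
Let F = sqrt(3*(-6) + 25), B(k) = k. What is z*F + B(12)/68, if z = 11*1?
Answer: 3/17 + 11*sqrt(7) ≈ 29.280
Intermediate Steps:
z = 11
F = sqrt(7) (F = sqrt(-18 + 25) = sqrt(7) ≈ 2.6458)
z*F + B(12)/68 = 11*sqrt(7) + 12/68 = 11*sqrt(7) + 12*(1/68) = 11*sqrt(7) + 3/17 = 3/17 + 11*sqrt(7)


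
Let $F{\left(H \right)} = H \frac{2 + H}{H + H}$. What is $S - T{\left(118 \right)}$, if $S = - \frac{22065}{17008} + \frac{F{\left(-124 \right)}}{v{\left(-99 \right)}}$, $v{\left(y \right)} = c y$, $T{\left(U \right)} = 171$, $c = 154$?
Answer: $- \frac{22338172015}{129651984} \approx -172.29$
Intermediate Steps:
$v{\left(y \right)} = 154 y$
$F{\left(H \right)} = 1 + \frac{H}{2}$ ($F{\left(H \right)} = H \frac{2 + H}{2 H} = 1 + \frac{H}{2}$)
$S = - \frac{167682751}{129651984}$ ($S = - \frac{22065}{17008} + \frac{1 + \frac{1}{2} \left(-124\right)}{154 \left(-99\right)} = \left(-22065\right) \frac{1}{17008} + \frac{1 - 62}{-15246} = - \frac{22065}{17008} - - \frac{61}{15246} = - \frac{22065}{17008} + \frac{61}{15246} = - \frac{167682751}{129651984} \approx -1.2933$)
$S - T{\left(118 \right)} = - \frac{167682751}{129651984} - 171 = - \frac{22338172015}{129651984}$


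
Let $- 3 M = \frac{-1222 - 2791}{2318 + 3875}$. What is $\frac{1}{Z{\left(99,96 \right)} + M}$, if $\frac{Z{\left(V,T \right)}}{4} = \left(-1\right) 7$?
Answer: $- \frac{18579}{516199} \approx -0.035992$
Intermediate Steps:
$Z{\left(V,T \right)} = -28$ ($Z{\left(V,T \right)} = 4 \left(\left(-1\right) 7\right) = 4 \left(-7\right) = -28$)
$M = \frac{4013}{18579}$ ($M = - \frac{\left(-1222 - 2791\right) \frac{1}{2318 + 3875}}{3} = - \frac{\left(-4013\right) \frac{1}{6193}}{3} = \left(- \frac{1}{3}\right) \left(- \frac{4013}{6193}\right) = \frac{4013}{18579} \approx 0.216$)
$\frac{1}{Z{\left(99,96 \right)} + M} = \frac{1}{-28 + \frac{4013}{18579}} = \frac{1}{- \frac{516199}{18579}} = - \frac{18579}{516199}$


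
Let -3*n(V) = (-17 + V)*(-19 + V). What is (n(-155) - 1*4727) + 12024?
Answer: -2679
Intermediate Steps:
n(V) = -(-19 + V)*(-17 + V)/3 (n(V) = -(-17 + V)*(-19 + V)/3 = -(-19 + V)*(-17 + V)/3)
(n(-155) - 1*4727) + 12024 = ((-323/3 + 12*(-155) - 1/3*(-155)**2) - 1*4727) + 12024 = ((-323/3 - 1860 - 1/3*24025) - 4727) + 12024 = ((-323/3 - 1860 - 24025/3) - 4727) + 12024 = (-9976 - 4727) + 12024 = -14703 + 12024 = -2679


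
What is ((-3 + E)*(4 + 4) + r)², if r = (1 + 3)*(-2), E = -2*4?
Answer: 9216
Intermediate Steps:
E = -8
r = -8 (r = 4*(-2) = -8)
((-3 + E)*(4 + 4) + r)² = ((-3 - 8)*(4 + 4) - 8)² = (-11*8 - 8)² = (-88 - 8)² = (-96)² = 9216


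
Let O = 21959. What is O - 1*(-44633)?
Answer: 66592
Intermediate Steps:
O - 1*(-44633) = 21959 - 1*(-44633) = 21959 + 44633 = 66592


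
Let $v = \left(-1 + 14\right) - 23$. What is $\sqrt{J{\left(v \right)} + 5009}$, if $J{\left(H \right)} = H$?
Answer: $\sqrt{4999} \approx 70.704$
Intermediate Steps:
$v = -10$ ($v = 13 - 23 = -10$)
$\sqrt{J{\left(v \right)} + 5009} = \sqrt{-10 + 5009} = \sqrt{4999}$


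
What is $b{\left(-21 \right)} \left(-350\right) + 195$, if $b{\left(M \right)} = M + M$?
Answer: $14895$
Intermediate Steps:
$b{\left(M \right)} = 2 M$
$b{\left(-21 \right)} \left(-350\right) + 195 = 2 \left(-21\right) \left(-350\right) + 195 = \left(-42\right) \left(-350\right) + 195 = 14700 + 195 = 14895$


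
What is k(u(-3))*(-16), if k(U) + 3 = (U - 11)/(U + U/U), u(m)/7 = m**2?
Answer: 35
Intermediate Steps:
u(m) = 7*m**2
k(U) = -3 + (-11 + U)/(1 + U) (k(U) = -3 + (U - 11)/(U + U/U) = -3 + (-11 + U)/(U + 1) = -3 + (-11 + U)/(1 + U))
k(u(-3))*(-16) = (2*(-7 - 7*(-3)**2)/(1 + 7*(-3)**2))*(-16) = (2*(-7 - 7*9)/(1 + 7*9))*(-16) = (2*(-7 - 1*63)/(1 + 63))*(-16) = (2*(-7 - 63)/64)*(-16) = (2*(1/64)*(-70))*(-16) = -35/16*(-16) = 35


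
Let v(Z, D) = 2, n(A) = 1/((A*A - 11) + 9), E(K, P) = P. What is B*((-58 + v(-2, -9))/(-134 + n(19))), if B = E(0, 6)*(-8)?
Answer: -321664/16035 ≈ -20.060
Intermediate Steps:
n(A) = 1/(-2 + A**2) (n(A) = 1/((A**2 - 11) + 9) = 1/((-11 + A**2) + 9) = 1/(-2 + A**2))
B = -48 (B = 6*(-8) = -48)
B*((-58 + v(-2, -9))/(-134 + n(19))) = -48*(-58 + 2)/(-134 + 1/(-2 + 19**2)) = -(-2688)/(-134 + 1/(-2 + 361)) = -(-2688)/(-134 + 1/359) = -(-2688)/(-48105/359) = -(-2688)*(-359)/48105 = -48*20104/48105 = -321664/16035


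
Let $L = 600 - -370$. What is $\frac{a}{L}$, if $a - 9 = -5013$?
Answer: $- \frac{2502}{485} \approx -5.1588$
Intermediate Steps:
$a = -5004$ ($a = 9 - 5013 = -5004$)
$L = 970$ ($L = 600 + 370 = 970$)
$\frac{a}{L} = - \frac{5004}{970} = \left(-5004\right) \frac{1}{970} = - \frac{2502}{485}$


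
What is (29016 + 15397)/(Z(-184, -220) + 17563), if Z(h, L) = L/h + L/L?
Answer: 2042998/807999 ≈ 2.5285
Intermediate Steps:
Z(h, L) = 1 + L/h (Z(h, L) = L/h + 1 = 1 + L/h)
(29016 + 15397)/(Z(-184, -220) + 17563) = (29016 + 15397)/((-220 - 184)/(-184) + 17563) = 44413/(-1/184*(-404) + 17563) = 44413/(101/46 + 17563) = 44413/(807999/46) = 44413*(46/807999) = 2042998/807999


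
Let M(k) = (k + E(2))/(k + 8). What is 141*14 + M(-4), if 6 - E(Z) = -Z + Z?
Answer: 3949/2 ≈ 1974.5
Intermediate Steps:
E(Z) = 6 (E(Z) = 6 - (-Z + Z) = 6 - 1*0 = 6 + 0 = 6)
M(k) = (6 + k)/(8 + k) (M(k) = (k + 6)/(k + 8) = (6 + k)/(8 + k))
141*14 + M(-4) = 141*14 + (6 - 4)/(8 - 4) = 1974 + 2/4 = 1974 + (¼)*2 = 1974 + ½ = 3949/2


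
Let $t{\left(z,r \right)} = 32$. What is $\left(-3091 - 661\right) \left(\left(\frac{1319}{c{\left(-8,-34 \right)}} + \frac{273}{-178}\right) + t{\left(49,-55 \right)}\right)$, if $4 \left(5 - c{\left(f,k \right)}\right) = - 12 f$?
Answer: $\frac{247153620}{1691} \approx 1.4616 \cdot 10^{5}$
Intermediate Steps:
$c{\left(f,k \right)} = 5 + 3 f$ ($c{\left(f,k \right)} = 5 - \frac{\left(-12\right) f}{4} = 5 + 3 f$)
$\left(-3091 - 661\right) \left(\left(\frac{1319}{c{\left(-8,-34 \right)}} + \frac{273}{-178}\right) + t{\left(49,-55 \right)}\right) = \left(-3091 - 661\right) \left(\left(\frac{1319}{5 + 3 \left(-8\right)} + \frac{273}{-178}\right) + 32\right) = - 3752 \left(\left(\frac{1319}{5 - 24} + 273 \left(- \frac{1}{178}\right)\right) + 32\right) = - 3752 \left(\left(\frac{1319}{-19} - \frac{273}{178}\right) + 32\right) = - 3752 \left(\left(1319 \left(- \frac{1}{19}\right) - \frac{273}{178}\right) + 32\right) = - 3752 \left(\left(- \frac{1319}{19} - \frac{273}{178}\right) + 32\right) = - 3752 \left(- \frac{239969}{3382} + 32\right) = \left(-3752\right) \left(- \frac{131745}{3382}\right) = \frac{247153620}{1691}$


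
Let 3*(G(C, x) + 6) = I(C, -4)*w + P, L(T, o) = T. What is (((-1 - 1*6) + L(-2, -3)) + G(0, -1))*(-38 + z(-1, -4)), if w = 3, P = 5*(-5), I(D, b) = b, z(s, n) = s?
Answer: 1066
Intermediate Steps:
P = -25
G(C, x) = -55/3 (G(C, x) = -6 + (-4*3 - 25)/3 = -6 + (-12 - 25)/3 = -6 + (1/3)*(-37) = -6 - 37/3 = -55/3)
(((-1 - 1*6) + L(-2, -3)) + G(0, -1))*(-38 + z(-1, -4)) = (((-1 - 1*6) - 2) - 55/3)*(-38 - 1) = (((-1 - 6) - 2) - 55/3)*(-39) = ((-7 - 2) - 55/3)*(-39) = (-9 - 55/3)*(-39) = -82/3*(-39) = 1066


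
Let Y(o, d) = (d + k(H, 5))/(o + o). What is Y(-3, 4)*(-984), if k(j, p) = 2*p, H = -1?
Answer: 2296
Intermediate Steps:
Y(o, d) = (10 + d)/(2*o) (Y(o, d) = (d + 2*5)/(o + o) = (d + 10)/((2*o)) = (10 + d)*(1/(2*o)) = (10 + d)/(2*o))
Y(-3, 4)*(-984) = ((1/2)*(10 + 4)/(-3))*(-984) = ((1/2)*(-1/3)*14)*(-984) = -7/3*(-984) = 2296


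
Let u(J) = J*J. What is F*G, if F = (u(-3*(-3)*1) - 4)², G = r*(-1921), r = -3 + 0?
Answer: 34168827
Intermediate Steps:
u(J) = J²
r = -3
G = 5763 (G = -3*(-1921) = 5763)
F = 5929 (F = ((-3*(-3)*1)² - 4)² = ((9*1)² - 4)² = (9² - 4)² = (81 - 4)² = 77² = 5929)
F*G = 5929*5763 = 34168827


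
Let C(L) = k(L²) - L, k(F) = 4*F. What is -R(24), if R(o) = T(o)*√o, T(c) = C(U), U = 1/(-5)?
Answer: -18*√6/25 ≈ -1.7636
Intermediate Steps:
U = -⅕ ≈ -0.20000
C(L) = -L + 4*L² (C(L) = 4*L² - L = -L + 4*L²)
T(c) = 9/25 (T(c) = -(-1 + 4*(-⅕))/5 = -(-1 - ⅘)/5 = -⅕*(-9/5) = 9/25)
R(o) = 9*√o/25
-R(24) = -9*√24/25 = -9*2*√6/25 = -18*√6/25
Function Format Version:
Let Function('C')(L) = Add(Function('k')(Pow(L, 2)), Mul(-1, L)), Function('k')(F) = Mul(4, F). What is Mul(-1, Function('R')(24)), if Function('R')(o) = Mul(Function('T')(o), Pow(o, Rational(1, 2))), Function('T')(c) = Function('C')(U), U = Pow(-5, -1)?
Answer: Mul(Rational(-18, 25), Pow(6, Rational(1, 2))) ≈ -1.7636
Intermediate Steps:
U = Rational(-1, 5) ≈ -0.20000
Function('C')(L) = Add(Mul(-1, L), Mul(4, Pow(L, 2))) (Function('C')(L) = Add(Mul(4, Pow(L, 2)), Mul(-1, L)) = Add(Mul(-1, L), Mul(4, Pow(L, 2))))
Function('T')(c) = Rational(9, 25) (Function('T')(c) = Mul(Rational(-1, 5), Add(-1, Mul(4, Rational(-1, 5)))) = Mul(Rational(-1, 5), Add(-1, Rational(-4, 5))) = Mul(Rational(-1, 5), Rational(-9, 5)) = Rational(9, 25))
Function('R')(o) = Mul(Rational(9, 25), Pow(o, Rational(1, 2)))
Mul(-1, Function('R')(24)) = Mul(-1, Mul(Rational(9, 25), Pow(24, Rational(1, 2)))) = Mul(-1, Mul(Rational(9, 25), Mul(2, Pow(6, Rational(1, 2))))) = Mul(-1, Mul(Rational(18, 25), Pow(6, Rational(1, 2)))) = Mul(Rational(-18, 25), Pow(6, Rational(1, 2)))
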